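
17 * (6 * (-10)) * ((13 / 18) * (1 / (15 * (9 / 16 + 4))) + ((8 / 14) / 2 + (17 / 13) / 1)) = -97813852 / 59787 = -1636.04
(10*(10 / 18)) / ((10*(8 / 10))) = 25 / 36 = 0.69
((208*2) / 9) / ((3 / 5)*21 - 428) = -2080 / 18693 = -0.11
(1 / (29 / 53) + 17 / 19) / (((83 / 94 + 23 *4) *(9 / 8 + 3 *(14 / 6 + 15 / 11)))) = 496320 / 206863583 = 0.00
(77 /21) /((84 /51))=187 /84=2.23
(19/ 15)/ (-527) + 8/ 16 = 7867/ 15810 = 0.50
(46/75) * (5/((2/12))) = 92/5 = 18.40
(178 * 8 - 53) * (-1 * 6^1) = -8226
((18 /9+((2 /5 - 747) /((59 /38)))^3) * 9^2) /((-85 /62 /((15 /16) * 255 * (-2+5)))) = 96762088384202725929 /20537900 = 4711391543643.84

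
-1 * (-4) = 4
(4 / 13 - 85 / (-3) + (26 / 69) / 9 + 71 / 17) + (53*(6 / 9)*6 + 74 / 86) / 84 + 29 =10640250055 / 165238164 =64.39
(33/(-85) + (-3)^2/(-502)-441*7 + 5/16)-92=-1085215413/341360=-3179.09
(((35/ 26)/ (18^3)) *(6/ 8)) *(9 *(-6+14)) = 35/ 2808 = 0.01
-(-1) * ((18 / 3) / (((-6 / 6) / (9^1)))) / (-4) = 27 / 2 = 13.50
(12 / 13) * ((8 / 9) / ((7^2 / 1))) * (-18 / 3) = -64 / 637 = -0.10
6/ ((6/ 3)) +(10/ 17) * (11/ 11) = 61/ 17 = 3.59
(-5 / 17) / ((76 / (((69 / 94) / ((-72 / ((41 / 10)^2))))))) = 0.00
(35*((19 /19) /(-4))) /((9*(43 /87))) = -1015 /516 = -1.97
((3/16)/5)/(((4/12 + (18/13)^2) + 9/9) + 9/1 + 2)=1521/578000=0.00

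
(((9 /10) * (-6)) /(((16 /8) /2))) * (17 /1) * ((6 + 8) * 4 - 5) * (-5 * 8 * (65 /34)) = 358020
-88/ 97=-0.91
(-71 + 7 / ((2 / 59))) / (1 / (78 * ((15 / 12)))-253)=-52845 / 98666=-0.54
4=4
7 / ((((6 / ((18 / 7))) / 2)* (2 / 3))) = 9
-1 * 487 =-487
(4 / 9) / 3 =4 / 27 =0.15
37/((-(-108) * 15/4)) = 37/405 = 0.09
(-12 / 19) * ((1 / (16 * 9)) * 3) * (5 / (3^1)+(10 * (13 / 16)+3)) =-307 / 1824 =-0.17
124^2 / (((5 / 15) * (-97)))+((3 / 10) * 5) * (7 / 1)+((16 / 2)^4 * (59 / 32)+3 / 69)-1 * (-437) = 33572075 / 4462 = 7524.00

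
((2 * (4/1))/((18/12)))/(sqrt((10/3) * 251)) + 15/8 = 8 * sqrt(7530)/3765 + 15/8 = 2.06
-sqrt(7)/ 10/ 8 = -sqrt(7)/ 80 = -0.03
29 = 29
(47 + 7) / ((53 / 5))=270 / 53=5.09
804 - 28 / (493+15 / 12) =803.94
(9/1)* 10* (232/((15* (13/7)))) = 9744/13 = 749.54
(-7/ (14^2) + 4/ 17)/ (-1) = -95/ 476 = -0.20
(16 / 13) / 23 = 16 / 299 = 0.05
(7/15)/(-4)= -7/60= -0.12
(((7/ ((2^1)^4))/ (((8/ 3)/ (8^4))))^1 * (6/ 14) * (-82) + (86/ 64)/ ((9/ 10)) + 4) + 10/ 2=-3399193/ 144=-23605.51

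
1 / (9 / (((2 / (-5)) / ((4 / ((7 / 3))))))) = -7 / 270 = -0.03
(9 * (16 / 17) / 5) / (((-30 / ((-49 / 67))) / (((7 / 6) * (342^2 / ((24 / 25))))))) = 6686442 / 1139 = 5870.45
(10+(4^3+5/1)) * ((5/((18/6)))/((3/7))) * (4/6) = 5530/27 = 204.81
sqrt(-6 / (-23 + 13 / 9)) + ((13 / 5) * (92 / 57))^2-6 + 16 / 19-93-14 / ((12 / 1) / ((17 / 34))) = -80.60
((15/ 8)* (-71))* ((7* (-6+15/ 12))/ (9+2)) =141645/ 352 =402.40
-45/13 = -3.46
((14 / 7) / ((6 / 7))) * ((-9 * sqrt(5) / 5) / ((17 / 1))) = -21 * sqrt(5) / 85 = -0.55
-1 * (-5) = 5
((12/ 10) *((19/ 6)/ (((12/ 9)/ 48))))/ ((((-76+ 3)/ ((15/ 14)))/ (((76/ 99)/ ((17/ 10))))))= -0.91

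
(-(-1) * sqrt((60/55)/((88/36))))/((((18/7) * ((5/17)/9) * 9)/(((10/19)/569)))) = 119 * sqrt(6)/356763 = 0.00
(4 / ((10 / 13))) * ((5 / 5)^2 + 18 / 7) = 130 / 7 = 18.57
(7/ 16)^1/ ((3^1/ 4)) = 7/ 12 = 0.58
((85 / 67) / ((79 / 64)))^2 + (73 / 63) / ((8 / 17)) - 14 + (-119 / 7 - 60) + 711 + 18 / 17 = 149923440537121 / 240039794232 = 624.58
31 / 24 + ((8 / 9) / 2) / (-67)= 6199 / 4824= 1.29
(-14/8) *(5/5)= -7/4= -1.75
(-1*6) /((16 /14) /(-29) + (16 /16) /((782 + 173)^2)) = 370282150 /2431999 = 152.25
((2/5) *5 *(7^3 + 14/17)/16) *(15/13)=87675/1768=49.59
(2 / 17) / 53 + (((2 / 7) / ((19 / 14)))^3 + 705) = 4356942477 / 6179959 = 705.01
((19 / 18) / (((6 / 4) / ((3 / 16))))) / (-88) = -19 / 12672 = -0.00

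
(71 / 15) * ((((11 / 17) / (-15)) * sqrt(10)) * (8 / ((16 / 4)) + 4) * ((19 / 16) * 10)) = -46.00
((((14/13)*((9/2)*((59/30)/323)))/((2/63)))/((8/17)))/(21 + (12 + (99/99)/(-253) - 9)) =19748421/239925920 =0.08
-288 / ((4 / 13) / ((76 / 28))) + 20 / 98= -124478 / 49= -2540.37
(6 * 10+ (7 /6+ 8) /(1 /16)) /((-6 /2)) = -620 /9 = -68.89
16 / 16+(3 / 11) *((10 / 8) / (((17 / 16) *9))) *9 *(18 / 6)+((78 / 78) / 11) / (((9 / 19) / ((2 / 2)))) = 3626 / 1683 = 2.15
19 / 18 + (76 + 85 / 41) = 79.13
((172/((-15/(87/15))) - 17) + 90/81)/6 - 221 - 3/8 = -1269581/5400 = -235.11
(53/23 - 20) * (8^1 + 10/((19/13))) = -114774/437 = -262.64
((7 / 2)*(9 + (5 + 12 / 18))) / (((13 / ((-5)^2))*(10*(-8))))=-385 / 312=-1.23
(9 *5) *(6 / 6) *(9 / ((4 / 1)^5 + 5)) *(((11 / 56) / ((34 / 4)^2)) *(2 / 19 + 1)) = 4455 / 3766826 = 0.00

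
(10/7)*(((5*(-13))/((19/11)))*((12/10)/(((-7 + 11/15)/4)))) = 257400/6251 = 41.18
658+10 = 668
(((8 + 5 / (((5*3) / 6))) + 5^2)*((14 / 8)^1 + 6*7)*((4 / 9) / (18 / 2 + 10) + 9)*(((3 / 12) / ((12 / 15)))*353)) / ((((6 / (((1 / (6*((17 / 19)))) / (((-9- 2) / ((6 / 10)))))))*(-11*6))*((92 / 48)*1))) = 3336158875 / 163506816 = 20.40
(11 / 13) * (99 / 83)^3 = 10673289 / 7433231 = 1.44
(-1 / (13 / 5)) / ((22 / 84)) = -210 / 143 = -1.47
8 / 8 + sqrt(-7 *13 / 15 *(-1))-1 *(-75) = 78.46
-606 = -606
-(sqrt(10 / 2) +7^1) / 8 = -7 / 8 - sqrt(5) / 8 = -1.15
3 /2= 1.50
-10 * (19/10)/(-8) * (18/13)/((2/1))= 171/104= 1.64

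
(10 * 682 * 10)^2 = 4651240000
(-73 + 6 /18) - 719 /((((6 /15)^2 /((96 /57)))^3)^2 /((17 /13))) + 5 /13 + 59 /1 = -2346816024369766358 /1834789359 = -1279065639.26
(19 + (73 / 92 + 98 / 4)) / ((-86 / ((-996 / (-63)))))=-338225 / 41538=-8.14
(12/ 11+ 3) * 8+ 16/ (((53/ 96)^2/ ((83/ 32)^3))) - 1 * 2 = 58505797/ 61798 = 946.73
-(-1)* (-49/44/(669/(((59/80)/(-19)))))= 2891/44742720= 0.00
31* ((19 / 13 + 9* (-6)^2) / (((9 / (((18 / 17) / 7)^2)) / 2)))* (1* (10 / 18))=5246440 / 184093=28.50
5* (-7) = -35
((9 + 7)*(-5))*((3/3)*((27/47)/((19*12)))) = -180/893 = -0.20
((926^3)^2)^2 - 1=397495155639882245867698528490622975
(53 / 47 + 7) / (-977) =-382 / 45919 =-0.01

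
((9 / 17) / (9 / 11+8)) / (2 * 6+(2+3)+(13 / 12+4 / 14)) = 8316 / 2544407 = 0.00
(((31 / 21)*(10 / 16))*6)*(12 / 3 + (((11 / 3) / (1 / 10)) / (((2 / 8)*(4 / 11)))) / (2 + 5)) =100285 / 294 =341.11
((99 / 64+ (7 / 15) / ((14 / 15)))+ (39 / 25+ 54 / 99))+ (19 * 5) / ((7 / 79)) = 132599567 / 123200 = 1076.30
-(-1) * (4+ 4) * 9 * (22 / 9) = 176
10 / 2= 5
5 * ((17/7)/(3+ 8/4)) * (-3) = -51/7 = -7.29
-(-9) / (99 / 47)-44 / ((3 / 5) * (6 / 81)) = -10843 / 11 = -985.73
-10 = -10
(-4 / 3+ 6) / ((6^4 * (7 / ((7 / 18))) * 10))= 7 / 349920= 0.00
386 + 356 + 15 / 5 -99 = 646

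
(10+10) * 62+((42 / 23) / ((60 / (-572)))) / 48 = 3421399 / 2760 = 1239.64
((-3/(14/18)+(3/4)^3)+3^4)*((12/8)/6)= 34749/1792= 19.39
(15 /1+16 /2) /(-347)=-23 /347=-0.07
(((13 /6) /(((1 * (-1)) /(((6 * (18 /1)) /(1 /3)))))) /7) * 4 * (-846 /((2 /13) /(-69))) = -1065442248 /7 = -152206035.43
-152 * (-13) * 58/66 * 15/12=71630/33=2170.61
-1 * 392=-392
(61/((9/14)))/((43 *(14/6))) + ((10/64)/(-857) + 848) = 3003311291/3537696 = 848.95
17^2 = 289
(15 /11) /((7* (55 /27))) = 81 /847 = 0.10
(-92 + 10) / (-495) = 82 / 495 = 0.17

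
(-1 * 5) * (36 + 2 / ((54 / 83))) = -5275 / 27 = -195.37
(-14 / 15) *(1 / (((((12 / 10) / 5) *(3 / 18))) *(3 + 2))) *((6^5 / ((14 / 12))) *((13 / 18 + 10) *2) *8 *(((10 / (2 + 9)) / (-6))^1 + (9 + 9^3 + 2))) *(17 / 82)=-369126673920 / 451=-818462691.62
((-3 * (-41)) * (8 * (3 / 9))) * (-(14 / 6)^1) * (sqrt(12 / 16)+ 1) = -2296 / 3 - 1148 * sqrt(3) / 3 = -1428.13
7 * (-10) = -70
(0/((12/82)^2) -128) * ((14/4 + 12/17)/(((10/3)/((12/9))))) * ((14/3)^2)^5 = -1054860161.94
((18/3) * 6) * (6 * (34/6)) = 1224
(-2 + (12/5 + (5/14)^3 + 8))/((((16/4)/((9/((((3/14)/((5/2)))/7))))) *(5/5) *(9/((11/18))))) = 1274603/12096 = 105.37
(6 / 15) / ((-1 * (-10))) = 1 / 25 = 0.04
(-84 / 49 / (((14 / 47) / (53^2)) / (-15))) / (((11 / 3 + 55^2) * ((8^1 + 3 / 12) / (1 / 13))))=23764140 / 31832801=0.75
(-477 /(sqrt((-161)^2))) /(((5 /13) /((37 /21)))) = -76479 /5635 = -13.57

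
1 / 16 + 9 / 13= 157 / 208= 0.75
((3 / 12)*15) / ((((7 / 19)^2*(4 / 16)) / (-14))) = -10830 / 7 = -1547.14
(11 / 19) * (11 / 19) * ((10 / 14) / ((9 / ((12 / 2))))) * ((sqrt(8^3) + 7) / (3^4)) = 0.06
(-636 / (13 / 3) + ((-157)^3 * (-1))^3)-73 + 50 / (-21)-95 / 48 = 253150914953758631553179 / 4368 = 57955795548021664732.87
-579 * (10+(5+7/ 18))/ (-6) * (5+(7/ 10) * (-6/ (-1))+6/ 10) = 14553.27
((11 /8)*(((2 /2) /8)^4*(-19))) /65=-209 /2129920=-0.00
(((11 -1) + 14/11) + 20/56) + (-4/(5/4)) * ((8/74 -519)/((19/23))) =1094341093/541310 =2021.65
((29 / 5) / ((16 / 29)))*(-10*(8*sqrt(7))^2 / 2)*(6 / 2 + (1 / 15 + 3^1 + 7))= -4615408 / 15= -307693.87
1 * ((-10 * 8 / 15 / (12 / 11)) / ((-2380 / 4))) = 44 / 5355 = 0.01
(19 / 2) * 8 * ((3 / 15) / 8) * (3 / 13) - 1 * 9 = -1113 / 130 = -8.56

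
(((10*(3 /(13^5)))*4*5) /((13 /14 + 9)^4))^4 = 282262752580094499225600000000 /369065840492681520240521270747449249940016387204083836561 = 0.00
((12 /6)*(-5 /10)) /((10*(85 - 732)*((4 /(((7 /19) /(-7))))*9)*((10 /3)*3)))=-1 /44254800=-0.00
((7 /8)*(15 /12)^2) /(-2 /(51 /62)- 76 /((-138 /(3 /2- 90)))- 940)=-0.00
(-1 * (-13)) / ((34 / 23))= 299 / 34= 8.79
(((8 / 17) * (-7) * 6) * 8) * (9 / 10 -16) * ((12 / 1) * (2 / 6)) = 811776 / 85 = 9550.31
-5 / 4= -1.25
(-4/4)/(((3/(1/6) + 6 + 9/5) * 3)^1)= -5/387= -0.01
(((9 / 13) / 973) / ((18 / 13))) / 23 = 1 / 44758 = 0.00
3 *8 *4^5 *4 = 98304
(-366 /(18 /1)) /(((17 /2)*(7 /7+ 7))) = -61 /204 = -0.30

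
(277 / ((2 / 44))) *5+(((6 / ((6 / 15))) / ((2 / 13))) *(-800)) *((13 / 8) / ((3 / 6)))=-223030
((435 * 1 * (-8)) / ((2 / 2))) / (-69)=1160 / 23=50.43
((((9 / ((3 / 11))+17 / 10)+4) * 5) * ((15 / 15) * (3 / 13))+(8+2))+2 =1473 / 26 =56.65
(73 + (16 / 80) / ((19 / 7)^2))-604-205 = -1328431 / 1805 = -735.97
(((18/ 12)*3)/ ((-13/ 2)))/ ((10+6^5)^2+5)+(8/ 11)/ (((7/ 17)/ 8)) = 285811584217/ 20227474267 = 14.13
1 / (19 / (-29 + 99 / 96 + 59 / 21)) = -16907 / 12768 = -1.32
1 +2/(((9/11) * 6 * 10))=281/270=1.04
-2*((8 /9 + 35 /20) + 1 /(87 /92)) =-3859 /522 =-7.39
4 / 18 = 2 / 9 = 0.22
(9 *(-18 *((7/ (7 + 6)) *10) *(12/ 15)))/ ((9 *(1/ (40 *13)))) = -40320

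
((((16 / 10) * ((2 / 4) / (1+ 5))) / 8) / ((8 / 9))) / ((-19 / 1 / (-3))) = 9 / 3040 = 0.00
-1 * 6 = -6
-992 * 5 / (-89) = 4960 / 89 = 55.73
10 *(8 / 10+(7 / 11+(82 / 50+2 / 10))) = 1802 / 55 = 32.76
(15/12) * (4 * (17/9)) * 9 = 85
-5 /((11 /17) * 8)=-85 /88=-0.97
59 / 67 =0.88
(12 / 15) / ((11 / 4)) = 16 / 55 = 0.29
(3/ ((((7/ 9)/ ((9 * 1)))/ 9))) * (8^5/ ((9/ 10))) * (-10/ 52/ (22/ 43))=-4279910400/ 1001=-4275634.77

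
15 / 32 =0.47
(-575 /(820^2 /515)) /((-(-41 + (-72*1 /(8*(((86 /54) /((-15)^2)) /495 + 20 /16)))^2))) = 2677860642431600605 /65905607240886728176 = 0.04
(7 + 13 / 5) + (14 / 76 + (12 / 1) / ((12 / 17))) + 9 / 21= 36193 / 1330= 27.21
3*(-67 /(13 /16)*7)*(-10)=225120 /13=17316.92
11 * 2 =22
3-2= 1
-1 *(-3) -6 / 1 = -3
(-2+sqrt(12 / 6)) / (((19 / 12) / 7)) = -168 / 19+84*sqrt(2) / 19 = -2.59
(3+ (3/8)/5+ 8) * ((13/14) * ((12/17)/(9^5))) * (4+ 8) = 5759/3903795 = 0.00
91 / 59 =1.54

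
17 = 17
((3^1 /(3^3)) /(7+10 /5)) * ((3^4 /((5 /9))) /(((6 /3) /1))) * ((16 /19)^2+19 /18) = 11467 /7220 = 1.59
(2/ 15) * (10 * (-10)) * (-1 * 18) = 240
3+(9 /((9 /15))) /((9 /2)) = 6.33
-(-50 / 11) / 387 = 0.01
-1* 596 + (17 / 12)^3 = -1024975 / 1728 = -593.16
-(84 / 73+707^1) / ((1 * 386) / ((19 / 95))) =-10339 / 28178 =-0.37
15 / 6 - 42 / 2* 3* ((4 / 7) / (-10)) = 61 / 10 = 6.10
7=7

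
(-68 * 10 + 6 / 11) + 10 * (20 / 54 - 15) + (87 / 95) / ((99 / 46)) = -23286554 / 28215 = -825.33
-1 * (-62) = 62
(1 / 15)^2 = 1 / 225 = 0.00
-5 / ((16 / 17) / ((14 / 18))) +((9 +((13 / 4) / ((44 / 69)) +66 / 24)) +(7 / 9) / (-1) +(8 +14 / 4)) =9281 / 396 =23.44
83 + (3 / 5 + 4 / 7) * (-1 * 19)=2126 / 35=60.74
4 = 4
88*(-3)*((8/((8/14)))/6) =-616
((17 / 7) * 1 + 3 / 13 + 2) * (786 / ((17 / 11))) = 3665904 / 1547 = 2369.69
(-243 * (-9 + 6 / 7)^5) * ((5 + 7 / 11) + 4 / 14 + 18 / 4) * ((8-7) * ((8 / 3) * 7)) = 1692432825.51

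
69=69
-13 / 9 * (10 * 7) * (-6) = 1820 / 3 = 606.67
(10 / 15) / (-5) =-2 / 15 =-0.13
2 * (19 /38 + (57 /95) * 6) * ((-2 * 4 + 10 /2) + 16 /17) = -287 /17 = -16.88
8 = 8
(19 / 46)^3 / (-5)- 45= -21907459 / 486680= -45.01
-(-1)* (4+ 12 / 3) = 8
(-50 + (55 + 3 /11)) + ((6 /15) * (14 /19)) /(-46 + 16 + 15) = 82342 /15675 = 5.25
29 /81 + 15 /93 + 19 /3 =17207 /2511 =6.85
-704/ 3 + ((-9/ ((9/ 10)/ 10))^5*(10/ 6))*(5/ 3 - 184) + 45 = 27349999998293/ 9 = 3038888888699.22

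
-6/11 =-0.55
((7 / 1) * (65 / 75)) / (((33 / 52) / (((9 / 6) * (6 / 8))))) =1183 / 110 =10.75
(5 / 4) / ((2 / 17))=85 / 8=10.62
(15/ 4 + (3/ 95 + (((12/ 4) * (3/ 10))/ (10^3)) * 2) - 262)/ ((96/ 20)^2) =-24530579/ 2188800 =-11.21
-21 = -21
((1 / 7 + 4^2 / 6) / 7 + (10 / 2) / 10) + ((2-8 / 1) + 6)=265 / 294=0.90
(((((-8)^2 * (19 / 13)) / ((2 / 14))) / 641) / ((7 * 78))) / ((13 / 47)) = 28576 / 4224831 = 0.01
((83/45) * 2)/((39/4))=664/1755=0.38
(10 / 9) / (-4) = -5 / 18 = -0.28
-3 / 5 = -0.60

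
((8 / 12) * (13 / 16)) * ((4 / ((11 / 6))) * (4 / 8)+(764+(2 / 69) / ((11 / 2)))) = 1887301 / 4554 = 414.43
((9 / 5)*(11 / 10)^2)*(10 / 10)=1089 / 500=2.18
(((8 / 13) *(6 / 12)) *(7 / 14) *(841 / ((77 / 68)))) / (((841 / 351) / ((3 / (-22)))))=-5508 / 847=-6.50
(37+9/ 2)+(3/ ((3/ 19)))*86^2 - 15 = 281101/ 2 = 140550.50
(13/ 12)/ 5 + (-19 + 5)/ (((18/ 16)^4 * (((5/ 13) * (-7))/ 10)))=4288271/ 131220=32.68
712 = 712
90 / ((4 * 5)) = 9 / 2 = 4.50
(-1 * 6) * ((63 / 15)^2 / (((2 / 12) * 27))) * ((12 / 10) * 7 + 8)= -48216 / 125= -385.73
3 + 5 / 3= 14 / 3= 4.67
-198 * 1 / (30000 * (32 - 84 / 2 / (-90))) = -99 / 487000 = -0.00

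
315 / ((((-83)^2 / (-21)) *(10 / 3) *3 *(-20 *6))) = 441 / 551120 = 0.00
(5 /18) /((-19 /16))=-40 /171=-0.23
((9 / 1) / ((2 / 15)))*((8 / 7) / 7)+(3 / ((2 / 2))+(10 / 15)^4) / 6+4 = 370387 / 23814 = 15.55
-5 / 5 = -1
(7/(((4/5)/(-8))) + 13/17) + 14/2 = -1058/17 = -62.24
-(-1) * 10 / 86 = 5 / 43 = 0.12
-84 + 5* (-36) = -264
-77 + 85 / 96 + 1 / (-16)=-7313 / 96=-76.18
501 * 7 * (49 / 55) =171843 / 55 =3124.42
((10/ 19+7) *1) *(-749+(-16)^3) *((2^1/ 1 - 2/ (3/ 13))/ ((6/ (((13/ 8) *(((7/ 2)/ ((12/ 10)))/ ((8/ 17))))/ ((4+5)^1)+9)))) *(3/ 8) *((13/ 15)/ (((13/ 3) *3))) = 850157165/ 82944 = 10249.77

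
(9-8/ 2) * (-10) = -50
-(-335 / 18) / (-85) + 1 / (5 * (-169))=-56921 / 258570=-0.22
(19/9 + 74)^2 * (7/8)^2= 22992025/5184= 4435.19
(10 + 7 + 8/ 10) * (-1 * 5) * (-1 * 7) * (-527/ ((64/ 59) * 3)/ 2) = -19370939/ 384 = -50445.15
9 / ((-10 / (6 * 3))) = -81 / 5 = -16.20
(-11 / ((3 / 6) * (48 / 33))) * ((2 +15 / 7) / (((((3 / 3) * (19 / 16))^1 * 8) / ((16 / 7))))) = -14036 / 931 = -15.08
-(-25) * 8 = 200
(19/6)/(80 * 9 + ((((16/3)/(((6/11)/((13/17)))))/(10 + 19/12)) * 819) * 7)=44897/62676576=0.00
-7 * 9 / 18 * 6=-21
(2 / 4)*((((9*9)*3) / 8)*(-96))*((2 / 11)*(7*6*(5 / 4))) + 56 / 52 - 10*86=-2112996 / 143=-14776.20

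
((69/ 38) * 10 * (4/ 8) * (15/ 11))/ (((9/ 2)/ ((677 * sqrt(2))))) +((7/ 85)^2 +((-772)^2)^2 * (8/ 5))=389275 * sqrt(2)/ 209 +4106076490639409/ 7225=568315087843.66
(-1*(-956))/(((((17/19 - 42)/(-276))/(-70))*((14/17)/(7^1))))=-2982892080/781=-3819324.05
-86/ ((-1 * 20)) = 43/ 10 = 4.30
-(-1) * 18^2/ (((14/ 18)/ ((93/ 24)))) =22599/ 14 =1614.21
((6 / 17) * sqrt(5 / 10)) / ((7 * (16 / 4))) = 3 * sqrt(2) / 476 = 0.01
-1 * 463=-463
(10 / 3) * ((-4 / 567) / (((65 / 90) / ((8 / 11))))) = -640 / 27027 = -0.02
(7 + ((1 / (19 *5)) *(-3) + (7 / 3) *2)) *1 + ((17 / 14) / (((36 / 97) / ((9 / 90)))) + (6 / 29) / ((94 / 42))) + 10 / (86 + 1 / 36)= 13628204777 / 1119731760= 12.17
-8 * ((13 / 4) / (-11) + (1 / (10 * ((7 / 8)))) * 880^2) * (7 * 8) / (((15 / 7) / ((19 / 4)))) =-4833891916 / 55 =-87888943.93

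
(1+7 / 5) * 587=7044 / 5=1408.80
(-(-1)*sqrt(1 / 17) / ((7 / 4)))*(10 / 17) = 40*sqrt(17) / 2023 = 0.08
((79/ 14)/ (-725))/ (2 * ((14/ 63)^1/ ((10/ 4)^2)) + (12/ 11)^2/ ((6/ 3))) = -86031/ 7363216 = -0.01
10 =10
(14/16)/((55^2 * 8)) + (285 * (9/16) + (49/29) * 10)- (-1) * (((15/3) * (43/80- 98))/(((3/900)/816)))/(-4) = 167442193682703/5614400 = 29823702.21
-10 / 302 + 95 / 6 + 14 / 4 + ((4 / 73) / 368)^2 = 394350007861 / 20432409168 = 19.30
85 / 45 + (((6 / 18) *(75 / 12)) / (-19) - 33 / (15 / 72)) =-535643 / 3420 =-156.62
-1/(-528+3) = 1/525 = 0.00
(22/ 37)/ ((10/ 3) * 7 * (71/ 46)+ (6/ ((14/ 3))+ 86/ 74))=10626/ 687361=0.02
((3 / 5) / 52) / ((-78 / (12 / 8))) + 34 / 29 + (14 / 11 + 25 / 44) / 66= 56934023 / 47441680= 1.20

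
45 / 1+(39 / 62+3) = 48.63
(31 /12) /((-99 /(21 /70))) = -31 /3960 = -0.01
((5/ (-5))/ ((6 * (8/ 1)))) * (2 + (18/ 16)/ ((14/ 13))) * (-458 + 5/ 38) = 5933059/ 204288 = 29.04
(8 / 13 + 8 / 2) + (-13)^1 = -109 / 13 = -8.38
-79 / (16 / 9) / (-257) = 711 / 4112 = 0.17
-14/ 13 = -1.08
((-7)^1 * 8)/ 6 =-28/ 3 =-9.33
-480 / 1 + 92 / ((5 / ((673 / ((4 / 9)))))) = 136911 / 5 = 27382.20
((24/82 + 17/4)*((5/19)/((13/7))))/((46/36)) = 234675/465842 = 0.50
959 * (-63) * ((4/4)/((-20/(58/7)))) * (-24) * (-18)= 54064584/5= 10812916.80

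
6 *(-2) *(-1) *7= 84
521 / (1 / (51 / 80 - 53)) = -2182469 / 80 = -27280.86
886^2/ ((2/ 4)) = 1569992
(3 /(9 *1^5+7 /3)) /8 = 9 /272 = 0.03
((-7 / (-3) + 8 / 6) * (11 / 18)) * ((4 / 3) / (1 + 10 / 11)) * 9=2662 / 189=14.08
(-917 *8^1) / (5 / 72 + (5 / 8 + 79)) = -264096 / 2869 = -92.05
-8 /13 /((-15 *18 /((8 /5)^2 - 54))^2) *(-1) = 3307592 /148078125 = 0.02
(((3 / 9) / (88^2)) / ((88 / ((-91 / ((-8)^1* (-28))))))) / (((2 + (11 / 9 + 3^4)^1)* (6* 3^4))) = -13 / 2677825142784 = -0.00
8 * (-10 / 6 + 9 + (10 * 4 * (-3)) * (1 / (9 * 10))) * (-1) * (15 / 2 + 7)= -696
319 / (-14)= -319 / 14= -22.79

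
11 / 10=1.10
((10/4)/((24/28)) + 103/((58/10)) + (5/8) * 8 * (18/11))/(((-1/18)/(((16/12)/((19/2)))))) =-441860/6061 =-72.90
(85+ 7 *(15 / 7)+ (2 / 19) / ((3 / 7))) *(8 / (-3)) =-45712 / 171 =-267.32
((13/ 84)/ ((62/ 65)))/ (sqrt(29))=845*sqrt(29)/ 151032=0.03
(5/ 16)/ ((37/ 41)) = 205/ 592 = 0.35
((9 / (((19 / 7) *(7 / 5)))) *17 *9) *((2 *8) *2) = 220320 / 19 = 11595.79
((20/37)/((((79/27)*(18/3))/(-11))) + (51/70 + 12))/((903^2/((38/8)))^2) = 101685397/241855144579671840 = 0.00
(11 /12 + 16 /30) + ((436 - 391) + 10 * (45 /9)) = 1929 /20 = 96.45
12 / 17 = 0.71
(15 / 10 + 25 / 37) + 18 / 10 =1471 / 370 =3.98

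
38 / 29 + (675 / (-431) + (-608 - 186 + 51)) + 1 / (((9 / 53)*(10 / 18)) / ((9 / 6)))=-90912199 / 124990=-727.36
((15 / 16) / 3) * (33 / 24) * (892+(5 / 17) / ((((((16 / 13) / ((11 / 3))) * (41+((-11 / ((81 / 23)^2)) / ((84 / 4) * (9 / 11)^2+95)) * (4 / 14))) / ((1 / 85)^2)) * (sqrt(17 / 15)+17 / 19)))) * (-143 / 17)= -363116368548519161865575 / 112626643129555621888- 4101107001780789 * sqrt(255) / 1914652933202445572096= -3224.07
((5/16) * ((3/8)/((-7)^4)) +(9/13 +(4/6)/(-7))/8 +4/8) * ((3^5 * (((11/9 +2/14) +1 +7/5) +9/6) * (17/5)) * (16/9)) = 15536353669/3495856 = 4444.22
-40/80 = -1/2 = -0.50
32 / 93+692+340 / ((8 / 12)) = 111818 / 93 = 1202.34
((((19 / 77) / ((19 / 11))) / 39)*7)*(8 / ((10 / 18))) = 24 / 65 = 0.37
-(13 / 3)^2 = -169 / 9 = -18.78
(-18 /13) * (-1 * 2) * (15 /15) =36 /13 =2.77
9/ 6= 3/ 2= 1.50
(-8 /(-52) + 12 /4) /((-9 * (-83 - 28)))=41 /12987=0.00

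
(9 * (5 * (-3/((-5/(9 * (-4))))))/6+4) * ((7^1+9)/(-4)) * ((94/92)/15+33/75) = 553948/1725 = 321.13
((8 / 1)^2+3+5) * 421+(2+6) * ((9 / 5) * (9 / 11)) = 30323.78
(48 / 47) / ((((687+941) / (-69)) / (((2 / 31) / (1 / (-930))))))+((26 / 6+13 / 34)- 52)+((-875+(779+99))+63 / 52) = -2053335181 / 50730108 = -40.48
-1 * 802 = -802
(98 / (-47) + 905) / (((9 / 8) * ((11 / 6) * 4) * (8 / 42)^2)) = 6238239 / 2068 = 3016.56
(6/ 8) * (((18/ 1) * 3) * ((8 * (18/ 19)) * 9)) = 52488/ 19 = 2762.53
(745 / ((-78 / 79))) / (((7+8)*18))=-11771 / 4212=-2.79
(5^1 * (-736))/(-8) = 460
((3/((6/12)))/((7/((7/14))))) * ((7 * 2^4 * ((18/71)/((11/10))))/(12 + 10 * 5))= 4320/24211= 0.18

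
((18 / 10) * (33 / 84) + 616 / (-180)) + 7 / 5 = -1657 / 1260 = -1.32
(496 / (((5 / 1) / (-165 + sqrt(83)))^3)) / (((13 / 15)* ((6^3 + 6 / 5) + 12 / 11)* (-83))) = 824439792 / 719693-223035824* sqrt(83) / 10795395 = 957.32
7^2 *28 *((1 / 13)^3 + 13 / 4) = 9797795 / 2197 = 4459.62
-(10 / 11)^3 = -0.75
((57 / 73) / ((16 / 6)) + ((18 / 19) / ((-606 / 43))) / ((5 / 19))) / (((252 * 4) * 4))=0.00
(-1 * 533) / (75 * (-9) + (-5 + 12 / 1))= 533 / 668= 0.80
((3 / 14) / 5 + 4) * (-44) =-6226 / 35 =-177.89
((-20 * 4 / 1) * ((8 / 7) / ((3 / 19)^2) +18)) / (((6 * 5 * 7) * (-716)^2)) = -2011 / 42390243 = -0.00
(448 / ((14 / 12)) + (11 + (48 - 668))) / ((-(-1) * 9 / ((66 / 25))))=-66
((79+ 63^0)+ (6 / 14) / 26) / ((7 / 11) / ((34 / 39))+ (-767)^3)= -2723281 / 15356741917699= -0.00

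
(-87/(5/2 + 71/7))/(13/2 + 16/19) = -15428/16461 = -0.94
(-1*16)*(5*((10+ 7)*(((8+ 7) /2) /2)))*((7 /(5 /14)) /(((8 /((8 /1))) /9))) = -899640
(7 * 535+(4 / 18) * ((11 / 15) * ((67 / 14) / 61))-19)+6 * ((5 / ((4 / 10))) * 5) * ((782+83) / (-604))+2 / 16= 222073007101 / 69635160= 3189.09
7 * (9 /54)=7 /6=1.17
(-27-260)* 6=-1722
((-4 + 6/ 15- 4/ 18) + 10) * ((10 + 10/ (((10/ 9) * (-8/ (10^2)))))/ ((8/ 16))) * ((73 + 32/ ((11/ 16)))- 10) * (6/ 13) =-27469180/ 429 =-64030.72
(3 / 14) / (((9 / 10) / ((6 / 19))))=10 / 133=0.08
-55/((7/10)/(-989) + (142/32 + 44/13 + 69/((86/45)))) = -56570800/45180587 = -1.25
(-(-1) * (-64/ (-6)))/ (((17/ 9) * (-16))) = -6/ 17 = -0.35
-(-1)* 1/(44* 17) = 1/748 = 0.00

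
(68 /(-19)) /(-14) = 0.26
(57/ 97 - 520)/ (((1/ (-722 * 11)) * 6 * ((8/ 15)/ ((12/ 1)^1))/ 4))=6002126790/ 97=61877595.77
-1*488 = -488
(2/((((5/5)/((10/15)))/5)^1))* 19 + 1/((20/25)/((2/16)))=12175/96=126.82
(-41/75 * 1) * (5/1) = -41/15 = -2.73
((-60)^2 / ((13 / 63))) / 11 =226800 / 143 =1586.01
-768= -768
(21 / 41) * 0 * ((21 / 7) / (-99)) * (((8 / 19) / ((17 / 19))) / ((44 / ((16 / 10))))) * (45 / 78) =0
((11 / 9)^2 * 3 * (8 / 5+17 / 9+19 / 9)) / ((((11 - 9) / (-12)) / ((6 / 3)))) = -13552 / 45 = -301.16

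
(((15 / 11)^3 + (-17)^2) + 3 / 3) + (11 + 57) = 479873 / 1331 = 360.54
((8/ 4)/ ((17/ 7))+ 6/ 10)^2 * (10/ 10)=14641/ 7225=2.03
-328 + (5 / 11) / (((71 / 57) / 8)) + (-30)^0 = -253107 / 781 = -324.08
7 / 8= 0.88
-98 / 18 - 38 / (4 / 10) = -904 / 9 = -100.44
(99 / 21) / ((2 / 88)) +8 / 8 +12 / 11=16133 / 77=209.52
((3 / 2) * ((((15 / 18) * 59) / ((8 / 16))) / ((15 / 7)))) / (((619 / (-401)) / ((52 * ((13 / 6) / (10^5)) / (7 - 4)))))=-27988597 / 1671300000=-0.02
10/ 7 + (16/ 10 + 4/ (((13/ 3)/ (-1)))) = 958/ 455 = 2.11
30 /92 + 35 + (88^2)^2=2758600281 /46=59969571.33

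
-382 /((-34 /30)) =5730 /17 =337.06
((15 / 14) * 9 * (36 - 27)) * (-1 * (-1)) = 1215 / 14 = 86.79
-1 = -1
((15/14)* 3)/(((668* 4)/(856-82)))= 0.93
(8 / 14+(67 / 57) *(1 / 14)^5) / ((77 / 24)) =0.18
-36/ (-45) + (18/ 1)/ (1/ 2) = 184/ 5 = 36.80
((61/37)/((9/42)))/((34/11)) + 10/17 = 5807/1887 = 3.08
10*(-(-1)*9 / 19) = 90 / 19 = 4.74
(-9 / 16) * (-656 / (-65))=-369 / 65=-5.68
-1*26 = -26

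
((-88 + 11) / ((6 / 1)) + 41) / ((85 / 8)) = 676 / 255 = 2.65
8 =8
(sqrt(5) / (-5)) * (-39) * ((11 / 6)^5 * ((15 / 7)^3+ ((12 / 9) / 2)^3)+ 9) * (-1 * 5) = -204955635859 * sqrt(5) / 24004512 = -19092.02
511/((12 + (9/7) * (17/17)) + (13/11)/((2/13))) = 78694/3229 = 24.37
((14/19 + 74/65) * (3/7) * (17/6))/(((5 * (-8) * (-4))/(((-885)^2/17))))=18139491/27664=655.71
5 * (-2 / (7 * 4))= -5 / 14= -0.36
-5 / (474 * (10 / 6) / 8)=-4 / 79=-0.05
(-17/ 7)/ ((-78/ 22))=187/ 273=0.68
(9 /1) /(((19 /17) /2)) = 306 /19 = 16.11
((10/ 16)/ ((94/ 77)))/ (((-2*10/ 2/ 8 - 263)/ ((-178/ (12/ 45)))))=73425/ 56776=1.29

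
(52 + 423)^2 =225625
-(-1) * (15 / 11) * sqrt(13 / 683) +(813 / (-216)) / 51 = -271 / 3672 +15 * sqrt(8879) / 7513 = 0.11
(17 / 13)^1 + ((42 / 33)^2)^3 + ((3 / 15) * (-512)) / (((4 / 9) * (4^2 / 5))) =-1530180591 / 23030293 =-66.44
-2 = -2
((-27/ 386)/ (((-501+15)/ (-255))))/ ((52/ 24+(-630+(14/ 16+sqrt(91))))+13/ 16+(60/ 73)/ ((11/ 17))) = 10523282880* sqrt(91)/ 111932647984964857+6575742669100/ 111932647984964857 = 0.00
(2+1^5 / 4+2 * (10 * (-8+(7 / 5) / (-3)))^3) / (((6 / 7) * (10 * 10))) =-917673883 / 64800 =-14161.63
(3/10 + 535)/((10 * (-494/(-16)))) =10706/6175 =1.73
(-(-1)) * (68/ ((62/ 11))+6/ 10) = 1963/ 155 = 12.66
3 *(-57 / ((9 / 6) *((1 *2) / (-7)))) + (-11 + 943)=1331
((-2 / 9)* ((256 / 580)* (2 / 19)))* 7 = -1792 / 24795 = -0.07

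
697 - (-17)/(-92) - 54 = 59139/92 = 642.82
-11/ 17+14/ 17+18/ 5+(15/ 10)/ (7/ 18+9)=3.94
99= 99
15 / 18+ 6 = 41 / 6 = 6.83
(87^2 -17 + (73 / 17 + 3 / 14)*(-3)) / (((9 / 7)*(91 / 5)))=8970785 / 27846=322.16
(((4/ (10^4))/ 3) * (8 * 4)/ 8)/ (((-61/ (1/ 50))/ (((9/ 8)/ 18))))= -1/ 91500000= -0.00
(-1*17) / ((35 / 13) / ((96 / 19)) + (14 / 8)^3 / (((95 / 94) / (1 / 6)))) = -12.00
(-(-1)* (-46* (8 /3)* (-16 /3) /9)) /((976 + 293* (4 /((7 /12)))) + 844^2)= 2576 /25349193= 0.00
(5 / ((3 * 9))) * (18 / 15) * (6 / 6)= 2 / 9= 0.22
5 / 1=5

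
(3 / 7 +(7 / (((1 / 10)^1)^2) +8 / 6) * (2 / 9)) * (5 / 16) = 147685 / 3024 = 48.84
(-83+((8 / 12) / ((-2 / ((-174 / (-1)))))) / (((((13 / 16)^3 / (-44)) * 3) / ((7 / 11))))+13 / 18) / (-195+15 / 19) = -696495673 / 145924740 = -4.77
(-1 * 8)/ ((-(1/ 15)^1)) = 120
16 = 16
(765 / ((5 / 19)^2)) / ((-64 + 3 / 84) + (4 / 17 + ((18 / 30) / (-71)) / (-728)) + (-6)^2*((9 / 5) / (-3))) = -6933288024 / 53555881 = -129.46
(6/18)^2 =1/9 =0.11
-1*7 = -7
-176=-176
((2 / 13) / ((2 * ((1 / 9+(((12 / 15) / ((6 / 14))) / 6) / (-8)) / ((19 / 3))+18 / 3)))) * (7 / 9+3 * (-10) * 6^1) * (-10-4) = 1225880 / 38181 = 32.11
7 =7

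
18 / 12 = 3 / 2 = 1.50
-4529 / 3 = -1509.67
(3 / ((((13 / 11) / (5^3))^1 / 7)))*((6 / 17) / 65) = 34650 / 2873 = 12.06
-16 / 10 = -8 / 5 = -1.60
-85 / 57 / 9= -0.17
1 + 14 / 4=9 / 2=4.50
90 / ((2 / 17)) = 765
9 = 9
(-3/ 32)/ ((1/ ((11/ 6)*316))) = -869/ 16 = -54.31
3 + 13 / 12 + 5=109 / 12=9.08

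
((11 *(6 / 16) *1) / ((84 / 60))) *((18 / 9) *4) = 165 / 7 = 23.57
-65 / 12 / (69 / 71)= -4615 / 828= -5.57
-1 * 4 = -4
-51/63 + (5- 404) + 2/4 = -16771/42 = -399.31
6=6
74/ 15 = 4.93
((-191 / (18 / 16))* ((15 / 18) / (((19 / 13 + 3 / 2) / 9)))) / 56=-12415 / 1617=-7.68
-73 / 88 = -0.83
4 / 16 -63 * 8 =-2015 / 4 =-503.75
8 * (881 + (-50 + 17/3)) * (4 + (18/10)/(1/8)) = 123157.33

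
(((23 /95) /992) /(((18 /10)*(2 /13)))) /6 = 299 /2035584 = 0.00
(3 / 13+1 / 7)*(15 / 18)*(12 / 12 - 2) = -0.31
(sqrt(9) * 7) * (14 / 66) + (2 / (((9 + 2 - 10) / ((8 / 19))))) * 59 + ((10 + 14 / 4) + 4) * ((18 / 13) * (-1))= 81260 / 2717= 29.91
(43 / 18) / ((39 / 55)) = 2365 / 702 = 3.37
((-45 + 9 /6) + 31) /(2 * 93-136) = -1 /4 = -0.25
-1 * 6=-6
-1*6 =-6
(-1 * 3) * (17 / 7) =-51 / 7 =-7.29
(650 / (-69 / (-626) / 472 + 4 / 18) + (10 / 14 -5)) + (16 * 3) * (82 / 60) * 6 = 1054747026 / 318535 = 3311.24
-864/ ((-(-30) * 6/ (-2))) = 48/ 5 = 9.60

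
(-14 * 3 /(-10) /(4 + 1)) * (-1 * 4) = -84 /25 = -3.36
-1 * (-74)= 74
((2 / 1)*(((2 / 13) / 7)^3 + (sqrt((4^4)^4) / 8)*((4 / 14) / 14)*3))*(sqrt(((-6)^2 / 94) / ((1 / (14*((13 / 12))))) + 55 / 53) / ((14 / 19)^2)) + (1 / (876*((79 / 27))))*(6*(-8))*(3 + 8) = -1188 / 5767 + 68220753316*sqrt(42481514) / 91980122689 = 4833.97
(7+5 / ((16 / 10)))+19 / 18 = 805 / 72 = 11.18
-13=-13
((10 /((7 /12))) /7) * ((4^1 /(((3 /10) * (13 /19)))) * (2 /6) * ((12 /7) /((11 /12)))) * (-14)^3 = -11673600 /143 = -81633.57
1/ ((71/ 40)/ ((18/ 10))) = 1.01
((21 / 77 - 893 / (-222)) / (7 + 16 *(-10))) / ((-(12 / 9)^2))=617 / 39072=0.02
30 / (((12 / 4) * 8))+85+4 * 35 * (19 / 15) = 3163 / 12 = 263.58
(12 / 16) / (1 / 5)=15 / 4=3.75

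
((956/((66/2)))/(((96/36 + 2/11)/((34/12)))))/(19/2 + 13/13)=8126/2961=2.74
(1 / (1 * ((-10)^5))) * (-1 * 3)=3 / 100000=0.00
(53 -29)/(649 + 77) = 4/121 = 0.03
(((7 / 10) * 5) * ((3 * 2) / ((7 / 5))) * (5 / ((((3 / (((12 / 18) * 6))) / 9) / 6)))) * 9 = 48600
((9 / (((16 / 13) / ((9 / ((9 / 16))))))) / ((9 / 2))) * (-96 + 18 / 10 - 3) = -12636 / 5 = -2527.20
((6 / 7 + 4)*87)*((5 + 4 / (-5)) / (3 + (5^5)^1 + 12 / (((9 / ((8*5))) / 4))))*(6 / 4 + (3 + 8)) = 66555 / 10024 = 6.64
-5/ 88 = -0.06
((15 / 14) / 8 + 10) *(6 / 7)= 3405 / 392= 8.69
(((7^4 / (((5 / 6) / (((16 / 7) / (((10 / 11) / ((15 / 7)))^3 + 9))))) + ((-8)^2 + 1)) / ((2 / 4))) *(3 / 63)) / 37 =2.03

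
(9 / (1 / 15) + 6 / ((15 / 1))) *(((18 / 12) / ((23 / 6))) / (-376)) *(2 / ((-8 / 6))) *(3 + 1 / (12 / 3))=237627 / 345920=0.69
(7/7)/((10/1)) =1/10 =0.10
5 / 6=0.83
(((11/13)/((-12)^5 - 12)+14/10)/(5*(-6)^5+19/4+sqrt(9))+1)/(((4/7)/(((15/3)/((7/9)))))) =943095835329/83833760218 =11.25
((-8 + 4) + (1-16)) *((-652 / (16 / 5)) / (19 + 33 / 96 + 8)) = 24776 / 175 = 141.58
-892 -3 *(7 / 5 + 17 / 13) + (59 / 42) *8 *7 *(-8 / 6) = -587932 / 585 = -1005.01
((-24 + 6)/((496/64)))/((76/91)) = -1638/589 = -2.78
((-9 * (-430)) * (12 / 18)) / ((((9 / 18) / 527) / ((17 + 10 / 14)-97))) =-1509222600 / 7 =-215603228.57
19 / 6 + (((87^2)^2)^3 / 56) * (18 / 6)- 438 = 1692285139813479053489677 / 168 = 10073125832223089604105.22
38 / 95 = 0.40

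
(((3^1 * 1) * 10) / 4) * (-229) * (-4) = 6870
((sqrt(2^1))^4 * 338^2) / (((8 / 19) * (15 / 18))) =6511908 / 5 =1302381.60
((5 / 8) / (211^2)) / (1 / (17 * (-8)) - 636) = -85 / 3850932937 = -0.00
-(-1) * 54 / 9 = 6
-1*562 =-562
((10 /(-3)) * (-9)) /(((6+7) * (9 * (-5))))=-2 /39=-0.05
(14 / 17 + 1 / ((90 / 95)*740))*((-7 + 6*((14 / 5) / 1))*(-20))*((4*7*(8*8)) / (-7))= 1171628416 / 28305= 41392.98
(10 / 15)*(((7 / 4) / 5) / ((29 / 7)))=49 / 870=0.06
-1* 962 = -962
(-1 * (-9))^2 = 81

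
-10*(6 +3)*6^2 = -3240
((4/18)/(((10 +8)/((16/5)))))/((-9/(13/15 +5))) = -1408/54675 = -0.03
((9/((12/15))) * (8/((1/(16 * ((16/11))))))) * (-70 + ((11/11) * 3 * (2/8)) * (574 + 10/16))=8316720/11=756065.45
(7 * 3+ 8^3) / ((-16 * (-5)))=533 / 80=6.66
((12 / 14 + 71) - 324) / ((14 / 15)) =-26475 / 98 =-270.15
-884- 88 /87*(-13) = -75764 /87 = -870.85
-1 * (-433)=433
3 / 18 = 1 / 6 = 0.17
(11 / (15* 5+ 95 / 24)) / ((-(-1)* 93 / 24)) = 2112 / 58745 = 0.04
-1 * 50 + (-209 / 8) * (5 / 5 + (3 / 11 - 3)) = -39 / 8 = -4.88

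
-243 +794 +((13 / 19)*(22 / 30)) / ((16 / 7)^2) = 40207967 / 72960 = 551.10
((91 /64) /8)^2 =8281 /262144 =0.03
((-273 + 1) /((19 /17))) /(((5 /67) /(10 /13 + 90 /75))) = -6421.93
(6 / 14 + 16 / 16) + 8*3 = 178 / 7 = 25.43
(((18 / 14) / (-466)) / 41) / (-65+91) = -0.00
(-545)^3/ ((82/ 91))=-14730954875/ 82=-179645791.16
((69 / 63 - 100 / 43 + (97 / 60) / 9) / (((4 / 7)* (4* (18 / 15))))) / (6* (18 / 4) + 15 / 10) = -170783 / 12705984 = -0.01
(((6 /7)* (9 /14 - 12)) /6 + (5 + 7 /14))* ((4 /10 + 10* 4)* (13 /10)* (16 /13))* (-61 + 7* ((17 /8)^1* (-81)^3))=-1981409545.68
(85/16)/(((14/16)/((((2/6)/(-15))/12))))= -17/1512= -0.01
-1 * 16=-16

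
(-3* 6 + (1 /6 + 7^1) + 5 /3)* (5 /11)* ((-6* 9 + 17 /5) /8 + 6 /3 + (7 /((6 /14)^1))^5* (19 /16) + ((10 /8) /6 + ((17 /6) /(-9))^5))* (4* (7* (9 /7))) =-15845839638060805 /76527504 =-207060714.25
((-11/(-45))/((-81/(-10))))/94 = 11/34263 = 0.00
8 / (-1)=-8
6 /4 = 3 /2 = 1.50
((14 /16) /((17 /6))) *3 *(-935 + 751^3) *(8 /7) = 7624148688 /17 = 448479334.59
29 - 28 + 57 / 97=154 / 97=1.59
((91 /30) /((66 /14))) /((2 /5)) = 637 /396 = 1.61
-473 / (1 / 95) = -44935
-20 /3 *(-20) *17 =6800 /3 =2266.67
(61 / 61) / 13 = 1 / 13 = 0.08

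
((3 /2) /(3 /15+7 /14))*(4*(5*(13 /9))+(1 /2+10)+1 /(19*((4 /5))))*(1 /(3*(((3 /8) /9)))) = 269870 /399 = 676.37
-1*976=-976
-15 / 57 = -5 / 19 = -0.26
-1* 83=-83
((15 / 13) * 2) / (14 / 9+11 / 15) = 1350 / 1339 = 1.01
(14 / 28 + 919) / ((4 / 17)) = 31263 / 8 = 3907.88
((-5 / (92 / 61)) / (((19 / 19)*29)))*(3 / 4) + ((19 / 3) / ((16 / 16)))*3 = 201853 / 10672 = 18.91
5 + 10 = 15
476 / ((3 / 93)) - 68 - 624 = 14064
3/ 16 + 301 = 4819/ 16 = 301.19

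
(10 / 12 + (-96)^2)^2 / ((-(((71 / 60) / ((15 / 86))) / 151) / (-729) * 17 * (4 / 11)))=5445706328723925 / 24424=222965375398.13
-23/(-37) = 23/37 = 0.62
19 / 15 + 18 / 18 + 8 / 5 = 58 / 15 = 3.87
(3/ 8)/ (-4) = -3/ 32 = -0.09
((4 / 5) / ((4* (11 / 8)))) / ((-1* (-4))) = 2 / 55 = 0.04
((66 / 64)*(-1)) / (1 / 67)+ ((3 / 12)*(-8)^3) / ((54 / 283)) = -639281 / 864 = -739.91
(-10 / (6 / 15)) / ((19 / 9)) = -225 / 19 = -11.84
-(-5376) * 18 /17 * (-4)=-387072 /17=-22768.94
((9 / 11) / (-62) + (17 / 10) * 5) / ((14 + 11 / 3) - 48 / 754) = 3273114 / 6788969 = 0.48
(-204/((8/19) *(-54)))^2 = 104329/1296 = 80.50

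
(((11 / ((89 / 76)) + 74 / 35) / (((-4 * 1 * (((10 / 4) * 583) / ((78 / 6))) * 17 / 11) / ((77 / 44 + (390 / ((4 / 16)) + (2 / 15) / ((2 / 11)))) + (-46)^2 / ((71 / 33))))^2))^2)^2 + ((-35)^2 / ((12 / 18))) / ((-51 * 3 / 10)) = 16117629976295416092966837445963133914678116024660509069583978367925698877264017681 / 27719624443109218085921830831504699948341333662670656100000000000000000000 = 581451960.48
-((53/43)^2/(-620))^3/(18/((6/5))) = 22164361129/22598367191131080000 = 0.00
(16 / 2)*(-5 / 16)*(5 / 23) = -25 / 46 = -0.54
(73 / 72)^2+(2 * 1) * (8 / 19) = 184195 / 98496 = 1.87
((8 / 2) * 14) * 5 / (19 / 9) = 2520 / 19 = 132.63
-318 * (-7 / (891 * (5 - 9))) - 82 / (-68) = 2935 / 5049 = 0.58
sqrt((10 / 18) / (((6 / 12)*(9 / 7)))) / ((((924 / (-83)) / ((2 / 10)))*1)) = -83*sqrt(70) / 41580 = -0.02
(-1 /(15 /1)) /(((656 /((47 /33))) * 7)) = -47 /2273040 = -0.00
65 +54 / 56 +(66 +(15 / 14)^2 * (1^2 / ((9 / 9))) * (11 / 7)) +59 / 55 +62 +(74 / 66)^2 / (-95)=2793777719 / 14194026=196.83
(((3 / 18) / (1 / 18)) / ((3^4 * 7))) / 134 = 1 / 25326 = 0.00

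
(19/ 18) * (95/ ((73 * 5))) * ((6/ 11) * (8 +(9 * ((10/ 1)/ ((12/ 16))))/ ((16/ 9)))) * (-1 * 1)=-54511/ 4818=-11.31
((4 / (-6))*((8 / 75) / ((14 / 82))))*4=-2624 / 1575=-1.67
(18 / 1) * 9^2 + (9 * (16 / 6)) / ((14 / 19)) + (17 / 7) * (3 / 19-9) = 195390 / 133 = 1469.10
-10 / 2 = -5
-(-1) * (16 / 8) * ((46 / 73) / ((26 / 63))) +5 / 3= 13439 / 2847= 4.72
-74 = -74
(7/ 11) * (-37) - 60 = -919/ 11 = -83.55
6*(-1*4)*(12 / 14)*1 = -144 / 7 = -20.57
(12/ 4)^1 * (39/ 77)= 117/ 77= 1.52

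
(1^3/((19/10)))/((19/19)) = 10/19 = 0.53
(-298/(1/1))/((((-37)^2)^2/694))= -206812/1874161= -0.11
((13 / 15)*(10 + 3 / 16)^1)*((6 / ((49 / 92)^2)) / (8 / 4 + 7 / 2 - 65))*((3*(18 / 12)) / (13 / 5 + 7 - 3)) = -6725706 / 3142909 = -2.14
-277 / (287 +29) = -277 / 316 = -0.88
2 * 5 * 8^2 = 640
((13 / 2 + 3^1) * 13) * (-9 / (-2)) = 2223 / 4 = 555.75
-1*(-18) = 18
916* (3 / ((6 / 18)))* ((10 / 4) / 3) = 6870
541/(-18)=-541/18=-30.06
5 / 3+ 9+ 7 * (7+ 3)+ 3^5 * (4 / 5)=4126 / 15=275.07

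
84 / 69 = 28 / 23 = 1.22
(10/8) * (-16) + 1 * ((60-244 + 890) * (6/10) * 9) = 18962/5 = 3792.40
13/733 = 0.02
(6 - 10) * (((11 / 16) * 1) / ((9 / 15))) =-55 / 12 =-4.58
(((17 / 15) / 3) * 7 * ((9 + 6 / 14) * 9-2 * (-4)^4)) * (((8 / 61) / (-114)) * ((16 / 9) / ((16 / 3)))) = 40664 / 93879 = 0.43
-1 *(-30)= 30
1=1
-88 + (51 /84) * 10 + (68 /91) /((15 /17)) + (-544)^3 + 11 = -439500663643 /2730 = -160989254.08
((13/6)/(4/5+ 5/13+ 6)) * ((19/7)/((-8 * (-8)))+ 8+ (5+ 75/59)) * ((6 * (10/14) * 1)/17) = 1598473825/1468905536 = 1.09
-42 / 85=-0.49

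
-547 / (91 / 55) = -30085 / 91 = -330.60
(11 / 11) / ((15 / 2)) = 0.13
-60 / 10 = -6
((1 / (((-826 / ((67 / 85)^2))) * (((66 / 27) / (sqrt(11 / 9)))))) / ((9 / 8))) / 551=-8978 * sqrt(11) / 54256708275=-0.00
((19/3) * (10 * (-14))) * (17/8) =-11305/6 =-1884.17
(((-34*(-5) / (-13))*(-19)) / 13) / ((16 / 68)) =27455 / 338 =81.23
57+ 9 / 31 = 1776 / 31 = 57.29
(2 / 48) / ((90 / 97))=97 / 2160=0.04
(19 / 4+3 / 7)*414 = 2143.93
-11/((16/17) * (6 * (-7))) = 187/672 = 0.28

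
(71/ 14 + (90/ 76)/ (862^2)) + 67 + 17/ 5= 74584529163/ 988248520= 75.47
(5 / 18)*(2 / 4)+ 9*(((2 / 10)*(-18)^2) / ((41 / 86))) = 1223.44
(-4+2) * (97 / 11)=-194 / 11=-17.64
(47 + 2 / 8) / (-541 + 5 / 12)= -0.09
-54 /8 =-27 /4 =-6.75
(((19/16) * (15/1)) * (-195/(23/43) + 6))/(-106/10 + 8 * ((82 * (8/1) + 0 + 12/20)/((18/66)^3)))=-16700175/677041616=-0.02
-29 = -29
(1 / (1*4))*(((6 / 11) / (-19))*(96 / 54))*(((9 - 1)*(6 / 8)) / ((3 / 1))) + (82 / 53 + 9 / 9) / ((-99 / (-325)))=277027 / 33231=8.34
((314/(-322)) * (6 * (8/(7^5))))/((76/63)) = -16956/7344659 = -0.00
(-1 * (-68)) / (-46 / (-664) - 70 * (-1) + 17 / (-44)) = 124168 / 127241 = 0.98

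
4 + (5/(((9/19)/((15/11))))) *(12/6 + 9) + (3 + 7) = 517/3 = 172.33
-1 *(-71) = 71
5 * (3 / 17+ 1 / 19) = 370 / 323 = 1.15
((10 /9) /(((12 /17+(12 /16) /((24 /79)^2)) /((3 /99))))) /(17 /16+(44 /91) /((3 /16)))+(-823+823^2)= 8188937064080818 /12104751549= 676506.00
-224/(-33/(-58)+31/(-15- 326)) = -142912/305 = -468.56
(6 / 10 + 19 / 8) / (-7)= -17 / 40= -0.42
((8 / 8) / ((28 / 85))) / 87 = 85 / 2436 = 0.03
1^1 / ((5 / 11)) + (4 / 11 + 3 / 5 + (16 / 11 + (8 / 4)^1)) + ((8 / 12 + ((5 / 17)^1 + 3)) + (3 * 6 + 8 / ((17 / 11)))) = 94684 / 2805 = 33.76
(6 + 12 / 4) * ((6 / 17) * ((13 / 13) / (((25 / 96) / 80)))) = 82944 / 85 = 975.81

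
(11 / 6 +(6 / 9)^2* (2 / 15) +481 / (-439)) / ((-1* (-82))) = 94459 / 9719460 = 0.01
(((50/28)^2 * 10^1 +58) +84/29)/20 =263693/56840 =4.64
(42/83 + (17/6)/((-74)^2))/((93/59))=81500417/253615464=0.32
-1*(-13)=13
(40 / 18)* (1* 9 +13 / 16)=785 / 36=21.81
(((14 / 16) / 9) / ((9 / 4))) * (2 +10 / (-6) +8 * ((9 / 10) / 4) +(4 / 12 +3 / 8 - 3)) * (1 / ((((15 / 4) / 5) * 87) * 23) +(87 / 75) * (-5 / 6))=7712537 / 1166983200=0.01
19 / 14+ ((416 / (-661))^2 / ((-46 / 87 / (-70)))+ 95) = 20933725147 / 140688562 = 148.79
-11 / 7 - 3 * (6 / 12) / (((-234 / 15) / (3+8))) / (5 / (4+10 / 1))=253 / 182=1.39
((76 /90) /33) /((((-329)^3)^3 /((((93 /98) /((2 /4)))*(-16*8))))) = 150784 /1095378873619309971316951095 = 0.00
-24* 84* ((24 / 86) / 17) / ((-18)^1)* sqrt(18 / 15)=1344* sqrt(30) / 3655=2.01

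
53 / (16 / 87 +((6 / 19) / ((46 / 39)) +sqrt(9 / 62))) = 2145180482214 / 5271281693 - 229825653399*sqrt(62) / 5271281693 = 63.65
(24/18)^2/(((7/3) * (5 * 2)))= 8/105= 0.08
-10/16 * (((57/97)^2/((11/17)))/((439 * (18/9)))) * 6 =-828495/363488488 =-0.00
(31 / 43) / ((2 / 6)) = 93 / 43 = 2.16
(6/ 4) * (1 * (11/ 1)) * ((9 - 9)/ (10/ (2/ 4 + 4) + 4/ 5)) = 0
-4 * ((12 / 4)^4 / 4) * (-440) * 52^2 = 96370560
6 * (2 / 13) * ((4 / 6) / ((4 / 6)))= 12 / 13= 0.92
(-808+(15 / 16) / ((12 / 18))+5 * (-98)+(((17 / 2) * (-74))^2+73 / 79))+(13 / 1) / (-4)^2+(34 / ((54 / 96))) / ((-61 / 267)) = 182311594319 / 462624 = 394081.57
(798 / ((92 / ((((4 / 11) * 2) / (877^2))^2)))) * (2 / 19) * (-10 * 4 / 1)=-53760 / 1646309862077903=-0.00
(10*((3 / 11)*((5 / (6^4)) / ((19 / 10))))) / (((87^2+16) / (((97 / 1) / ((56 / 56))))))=2425 / 34241724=0.00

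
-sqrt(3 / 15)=-sqrt(5) / 5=-0.45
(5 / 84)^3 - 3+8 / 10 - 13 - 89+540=1291502641 / 2963520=435.80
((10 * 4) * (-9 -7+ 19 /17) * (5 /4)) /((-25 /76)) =2262.12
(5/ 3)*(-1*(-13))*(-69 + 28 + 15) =-1690/ 3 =-563.33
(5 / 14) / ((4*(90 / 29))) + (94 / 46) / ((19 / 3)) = 154801 / 440496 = 0.35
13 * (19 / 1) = 247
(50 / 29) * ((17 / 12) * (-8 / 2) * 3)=-850 / 29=-29.31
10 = 10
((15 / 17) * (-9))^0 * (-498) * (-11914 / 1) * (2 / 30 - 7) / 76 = -541271.83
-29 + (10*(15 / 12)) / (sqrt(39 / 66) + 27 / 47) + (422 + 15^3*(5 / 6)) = 55225*sqrt(286) / 25358 + 80587119 / 25358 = 3214.81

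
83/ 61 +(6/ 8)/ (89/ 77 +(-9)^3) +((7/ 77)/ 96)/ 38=46630887307/ 34296237888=1.36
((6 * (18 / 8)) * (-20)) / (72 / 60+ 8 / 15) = -155.77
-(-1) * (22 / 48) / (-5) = -11 / 120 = -0.09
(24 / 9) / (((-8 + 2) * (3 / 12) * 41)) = -16 / 369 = -0.04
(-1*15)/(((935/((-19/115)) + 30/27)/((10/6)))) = 855/193507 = 0.00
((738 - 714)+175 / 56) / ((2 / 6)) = 651 / 8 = 81.38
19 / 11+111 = 1240 / 11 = 112.73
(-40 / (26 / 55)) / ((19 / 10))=-11000 / 247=-44.53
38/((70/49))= 133/5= 26.60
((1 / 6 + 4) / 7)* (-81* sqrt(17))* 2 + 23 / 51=23 / 51 - 675* sqrt(17) / 7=-397.13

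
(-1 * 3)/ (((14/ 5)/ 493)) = -7395/ 14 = -528.21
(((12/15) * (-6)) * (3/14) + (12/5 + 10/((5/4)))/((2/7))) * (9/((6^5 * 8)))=619/120960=0.01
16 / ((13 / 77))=1232 / 13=94.77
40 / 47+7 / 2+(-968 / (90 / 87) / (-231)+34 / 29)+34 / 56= 17485357 / 1717380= 10.18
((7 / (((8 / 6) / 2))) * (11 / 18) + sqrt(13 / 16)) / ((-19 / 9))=-231 / 76 - 9 * sqrt(13) / 76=-3.47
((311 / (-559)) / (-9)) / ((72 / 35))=10885 / 362232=0.03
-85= -85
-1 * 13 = -13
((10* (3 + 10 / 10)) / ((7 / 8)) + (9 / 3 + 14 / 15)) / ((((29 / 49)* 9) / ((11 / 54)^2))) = 0.39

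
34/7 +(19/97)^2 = 322433/65863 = 4.90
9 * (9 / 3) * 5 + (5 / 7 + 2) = 964 / 7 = 137.71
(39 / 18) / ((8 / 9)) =39 / 16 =2.44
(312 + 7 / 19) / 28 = 5935 / 532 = 11.16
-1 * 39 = -39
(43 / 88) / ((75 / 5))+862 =1137883 / 1320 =862.03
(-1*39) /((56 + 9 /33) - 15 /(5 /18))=-429 /25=-17.16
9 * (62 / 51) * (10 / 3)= 620 / 17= 36.47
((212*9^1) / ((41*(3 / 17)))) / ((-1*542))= -5406 / 11111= -0.49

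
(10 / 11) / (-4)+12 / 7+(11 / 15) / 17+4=217169 / 39270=5.53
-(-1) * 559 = 559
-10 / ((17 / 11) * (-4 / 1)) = 55 / 34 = 1.62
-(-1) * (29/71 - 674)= -47825/71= -673.59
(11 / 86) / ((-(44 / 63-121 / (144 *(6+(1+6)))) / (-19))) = 124488 / 32465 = 3.83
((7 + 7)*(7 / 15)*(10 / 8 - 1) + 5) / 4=199 / 120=1.66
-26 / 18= -13 / 9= -1.44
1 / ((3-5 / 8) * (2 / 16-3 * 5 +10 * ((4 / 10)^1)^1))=-64 / 1653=-0.04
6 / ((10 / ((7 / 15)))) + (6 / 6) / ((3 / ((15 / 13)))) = 216 / 325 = 0.66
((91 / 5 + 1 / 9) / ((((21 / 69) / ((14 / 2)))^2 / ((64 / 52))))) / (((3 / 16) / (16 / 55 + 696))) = 4273426743296 / 96525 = 44272745.33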